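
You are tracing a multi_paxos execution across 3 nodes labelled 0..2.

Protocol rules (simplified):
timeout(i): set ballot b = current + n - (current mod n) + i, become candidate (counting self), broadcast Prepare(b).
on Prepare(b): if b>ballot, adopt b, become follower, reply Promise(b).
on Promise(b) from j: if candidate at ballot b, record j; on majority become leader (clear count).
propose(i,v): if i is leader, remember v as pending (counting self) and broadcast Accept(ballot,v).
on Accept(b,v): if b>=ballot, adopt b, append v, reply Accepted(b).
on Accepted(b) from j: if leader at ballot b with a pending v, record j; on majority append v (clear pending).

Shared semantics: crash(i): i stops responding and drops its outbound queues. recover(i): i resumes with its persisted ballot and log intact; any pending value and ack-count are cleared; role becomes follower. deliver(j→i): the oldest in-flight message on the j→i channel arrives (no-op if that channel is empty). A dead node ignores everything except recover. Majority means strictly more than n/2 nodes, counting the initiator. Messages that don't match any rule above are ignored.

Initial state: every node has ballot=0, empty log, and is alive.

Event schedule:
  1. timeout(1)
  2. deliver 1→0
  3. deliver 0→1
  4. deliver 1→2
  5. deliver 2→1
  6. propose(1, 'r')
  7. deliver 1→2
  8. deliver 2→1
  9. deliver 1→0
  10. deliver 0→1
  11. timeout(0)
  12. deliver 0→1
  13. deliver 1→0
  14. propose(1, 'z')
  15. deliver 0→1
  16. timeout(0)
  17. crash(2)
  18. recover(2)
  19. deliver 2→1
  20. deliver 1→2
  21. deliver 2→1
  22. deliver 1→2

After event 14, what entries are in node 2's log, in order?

r

1. timeout(1):  <1:cand b4 ->
2. deliver 1→0:  <0:foll b4 ->
3. deliver 0→1:  <1:lead b4 ->
4. deliver 1→2:  <2:foll b4 ->
5. deliver 2→1:  nop
6. propose(1,'r'):  nop
7. deliver 1→2:  <2:foll b4 r>
8. deliver 2→1:  <1:lead b4 r>
9. deliver 1→0:  <0:foll b4 r>
10. deliver 0→1:  nop
11. timeout(0):  <0:cand b6 r>
12. deliver 0→1:  <1:foll b6 r>
13. deliver 1→0:  <0:lead b6 r>
14. propose(1,'z'):  nop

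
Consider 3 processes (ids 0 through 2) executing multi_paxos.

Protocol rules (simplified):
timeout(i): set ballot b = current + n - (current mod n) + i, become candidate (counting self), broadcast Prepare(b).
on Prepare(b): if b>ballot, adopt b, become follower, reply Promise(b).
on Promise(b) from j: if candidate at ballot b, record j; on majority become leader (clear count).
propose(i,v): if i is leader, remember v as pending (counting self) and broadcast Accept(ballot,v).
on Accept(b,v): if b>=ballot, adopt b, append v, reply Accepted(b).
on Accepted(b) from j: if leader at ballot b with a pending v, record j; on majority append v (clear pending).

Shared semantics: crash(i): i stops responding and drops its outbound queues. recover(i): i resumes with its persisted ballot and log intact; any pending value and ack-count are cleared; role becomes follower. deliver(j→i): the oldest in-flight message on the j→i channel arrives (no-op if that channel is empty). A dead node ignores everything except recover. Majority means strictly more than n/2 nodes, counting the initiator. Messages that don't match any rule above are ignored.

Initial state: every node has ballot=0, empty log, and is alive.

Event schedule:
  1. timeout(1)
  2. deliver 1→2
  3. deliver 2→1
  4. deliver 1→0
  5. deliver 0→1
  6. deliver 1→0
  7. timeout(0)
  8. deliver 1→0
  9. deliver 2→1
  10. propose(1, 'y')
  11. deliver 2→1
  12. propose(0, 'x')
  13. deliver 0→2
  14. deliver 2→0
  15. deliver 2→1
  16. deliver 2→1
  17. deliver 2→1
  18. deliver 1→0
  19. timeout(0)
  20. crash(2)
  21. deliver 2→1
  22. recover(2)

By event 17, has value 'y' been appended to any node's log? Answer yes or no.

no

1. timeout(1):  <1:cand b4 ->
2. deliver 1→2:  <2:foll b4 ->
3. deliver 2→1:  <1:lead b4 ->
4. deliver 1→0:  <0:foll b4 ->
5. deliver 0→1:  nop
6. deliver 1→0:  nop
7. timeout(0):  <0:cand b6 ->
8. deliver 1→0:  nop
9. deliver 2→1:  nop
10. propose(1,'y'):  nop
11. deliver 2→1:  nop
12. propose(0,'x'):  nop
13. deliver 0→2:  <2:foll b6 ->
14. deliver 2→0:  <0:lead b6 ->
15. deliver 2→1:  nop
16. deliver 2→1:  nop
17. deliver 2→1:  nop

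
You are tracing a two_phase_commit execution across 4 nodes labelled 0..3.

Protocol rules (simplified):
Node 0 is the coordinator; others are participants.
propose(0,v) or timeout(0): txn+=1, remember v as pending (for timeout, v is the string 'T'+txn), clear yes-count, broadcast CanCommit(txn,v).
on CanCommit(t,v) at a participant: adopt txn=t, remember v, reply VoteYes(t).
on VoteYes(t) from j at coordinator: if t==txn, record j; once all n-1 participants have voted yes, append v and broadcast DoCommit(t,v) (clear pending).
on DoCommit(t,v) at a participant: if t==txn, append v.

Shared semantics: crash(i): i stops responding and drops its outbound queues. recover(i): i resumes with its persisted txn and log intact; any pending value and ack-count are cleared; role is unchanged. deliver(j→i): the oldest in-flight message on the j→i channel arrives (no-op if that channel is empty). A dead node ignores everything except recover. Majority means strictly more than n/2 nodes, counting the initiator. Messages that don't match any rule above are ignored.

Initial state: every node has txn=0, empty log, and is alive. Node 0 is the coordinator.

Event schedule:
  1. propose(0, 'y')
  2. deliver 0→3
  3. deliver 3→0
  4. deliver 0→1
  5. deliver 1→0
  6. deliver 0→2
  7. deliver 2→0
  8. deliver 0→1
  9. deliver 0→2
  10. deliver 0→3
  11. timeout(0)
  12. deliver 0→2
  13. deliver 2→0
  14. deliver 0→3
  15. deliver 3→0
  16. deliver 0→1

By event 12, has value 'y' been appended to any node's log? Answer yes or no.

[1] propose(0,'y') → N0(coor t1 [-])
[2] deliver 0→3 → N3(part t1 [-])
[3] deliver 3→0 → ∅
[4] deliver 0→1 → N1(part t1 [-])
[5] deliver 1→0 → ∅
[6] deliver 0→2 → N2(part t1 [-])
[7] deliver 2→0 → N0(coor t1 [y])
[8] deliver 0→1 → N1(part t1 [y])
[9] deliver 0→2 → N2(part t1 [y])
[10] deliver 0→3 → N3(part t1 [y])
[11] timeout(0) → N0(coor t2 [y])
[12] deliver 0→2 → N2(part t2 [y])

yes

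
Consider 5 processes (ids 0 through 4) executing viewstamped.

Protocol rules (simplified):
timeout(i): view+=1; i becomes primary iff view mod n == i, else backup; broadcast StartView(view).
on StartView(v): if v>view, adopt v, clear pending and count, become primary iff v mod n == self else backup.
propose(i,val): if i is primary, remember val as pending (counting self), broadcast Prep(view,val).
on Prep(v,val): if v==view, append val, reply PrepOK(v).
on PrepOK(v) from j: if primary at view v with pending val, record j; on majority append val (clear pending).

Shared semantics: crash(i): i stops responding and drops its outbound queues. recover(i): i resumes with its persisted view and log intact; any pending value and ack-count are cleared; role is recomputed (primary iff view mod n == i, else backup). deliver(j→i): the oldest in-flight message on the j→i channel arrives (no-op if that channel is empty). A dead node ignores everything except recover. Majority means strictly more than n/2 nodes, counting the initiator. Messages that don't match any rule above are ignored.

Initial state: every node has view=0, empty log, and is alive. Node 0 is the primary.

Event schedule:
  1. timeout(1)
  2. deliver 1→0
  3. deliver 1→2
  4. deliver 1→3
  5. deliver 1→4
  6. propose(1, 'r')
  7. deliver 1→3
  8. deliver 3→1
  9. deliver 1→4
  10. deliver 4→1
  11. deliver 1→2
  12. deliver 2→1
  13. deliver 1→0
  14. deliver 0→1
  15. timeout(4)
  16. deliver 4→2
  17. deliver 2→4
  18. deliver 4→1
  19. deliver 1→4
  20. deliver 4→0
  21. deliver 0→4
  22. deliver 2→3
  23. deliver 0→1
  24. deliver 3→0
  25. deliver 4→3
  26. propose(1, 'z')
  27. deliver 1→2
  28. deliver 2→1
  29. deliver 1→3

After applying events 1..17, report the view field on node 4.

2

[1] timeout(1) → N1(prim v1 [-])
[2] deliver 1→0 → N0(back v1 [-])
[3] deliver 1→2 → N2(back v1 [-])
[4] deliver 1→3 → N3(back v1 [-])
[5] deliver 1→4 → N4(back v1 [-])
[6] propose(1,'r') → ∅
[7] deliver 1→3 → N3(back v1 [r])
[8] deliver 3→1 → ∅
[9] deliver 1→4 → N4(back v1 [r])
[10] deliver 4→1 → N1(prim v1 [r])
[11] deliver 1→2 → N2(back v1 [r])
[12] deliver 2→1 → ∅
[13] deliver 1→0 → N0(back v1 [r])
[14] deliver 0→1 → ∅
[15] timeout(4) → N4(back v2 [r])
[16] deliver 4→2 → N2(prim v2 [r])
[17] deliver 2→4 → ∅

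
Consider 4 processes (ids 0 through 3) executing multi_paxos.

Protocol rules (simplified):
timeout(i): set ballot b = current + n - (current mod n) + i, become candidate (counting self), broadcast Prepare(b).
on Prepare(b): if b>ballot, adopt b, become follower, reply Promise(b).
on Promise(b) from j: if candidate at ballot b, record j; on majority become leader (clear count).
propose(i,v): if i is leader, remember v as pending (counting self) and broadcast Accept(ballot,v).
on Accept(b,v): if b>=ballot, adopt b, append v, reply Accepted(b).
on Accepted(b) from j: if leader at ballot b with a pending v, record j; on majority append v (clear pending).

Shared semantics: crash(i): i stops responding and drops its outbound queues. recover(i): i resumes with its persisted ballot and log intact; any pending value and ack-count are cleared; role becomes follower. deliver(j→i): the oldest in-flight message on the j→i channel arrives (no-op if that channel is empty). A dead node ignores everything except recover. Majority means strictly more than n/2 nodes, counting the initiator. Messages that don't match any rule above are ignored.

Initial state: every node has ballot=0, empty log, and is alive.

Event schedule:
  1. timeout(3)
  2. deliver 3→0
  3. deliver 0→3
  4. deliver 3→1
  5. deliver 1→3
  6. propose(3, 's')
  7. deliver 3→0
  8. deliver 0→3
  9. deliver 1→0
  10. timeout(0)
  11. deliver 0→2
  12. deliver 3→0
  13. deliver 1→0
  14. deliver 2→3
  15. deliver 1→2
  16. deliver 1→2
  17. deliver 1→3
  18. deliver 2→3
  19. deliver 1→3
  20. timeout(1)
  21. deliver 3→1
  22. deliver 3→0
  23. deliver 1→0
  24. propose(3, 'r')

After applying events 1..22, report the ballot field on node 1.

9

[1] timeout(3) → N3(cand b7 [-])
[2] deliver 3→0 → N0(foll b7 [-])
[3] deliver 0→3 → ∅
[4] deliver 3→1 → N1(foll b7 [-])
[5] deliver 1→3 → N3(lead b7 [-])
[6] propose(3,'s') → ∅
[7] deliver 3→0 → N0(foll b7 [s])
[8] deliver 0→3 → ∅
[9] deliver 1→0 → ∅
[10] timeout(0) → N0(cand b8 [s])
[11] deliver 0→2 → N2(foll b8 [-])
[12] deliver 3→0 → ∅
[13] deliver 1→0 → ∅
[14] deliver 2→3 → ∅
[15] deliver 1→2 → ∅
[16] deliver 1→2 → ∅
[17] deliver 1→3 → ∅
[18] deliver 2→3 → ∅
[19] deliver 1→3 → ∅
[20] timeout(1) → N1(cand b9 [-])
[21] deliver 3→1 → ∅
[22] deliver 3→0 → ∅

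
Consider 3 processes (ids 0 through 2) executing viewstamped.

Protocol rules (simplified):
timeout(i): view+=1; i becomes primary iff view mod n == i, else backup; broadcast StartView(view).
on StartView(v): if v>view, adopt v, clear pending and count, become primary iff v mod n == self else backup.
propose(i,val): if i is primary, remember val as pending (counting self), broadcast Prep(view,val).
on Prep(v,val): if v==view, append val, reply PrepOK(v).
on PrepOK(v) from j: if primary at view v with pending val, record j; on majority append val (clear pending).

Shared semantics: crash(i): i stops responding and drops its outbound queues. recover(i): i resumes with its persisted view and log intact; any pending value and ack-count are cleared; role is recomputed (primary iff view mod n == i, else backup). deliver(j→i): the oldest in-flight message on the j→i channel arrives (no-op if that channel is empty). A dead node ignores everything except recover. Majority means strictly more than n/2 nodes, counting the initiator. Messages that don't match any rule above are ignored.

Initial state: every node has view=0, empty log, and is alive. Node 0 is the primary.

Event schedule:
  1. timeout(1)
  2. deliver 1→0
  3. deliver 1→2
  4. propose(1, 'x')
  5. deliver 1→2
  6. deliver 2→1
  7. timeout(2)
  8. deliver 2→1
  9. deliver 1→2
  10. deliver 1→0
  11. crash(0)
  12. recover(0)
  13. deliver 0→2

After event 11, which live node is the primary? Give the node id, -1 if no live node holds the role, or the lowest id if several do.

2

after 1 — timeout(1): n1:prim/v1/[-]
after 2 — deliver 1→0: n0:back/v1/[-]
after 3 — deliver 1→2: n2:back/v1/[-]
after 4 — propose(1,'x'): ·
after 5 — deliver 1→2: n2:back/v1/[x]
after 6 — deliver 2→1: n1:prim/v1/[x]
after 7 — timeout(2): n2:prim/v2/[x]
after 8 — deliver 2→1: n1:back/v2/[x]
after 9 — deliver 1→2: ·
after 10 — deliver 1→0: n0:back/v1/[x]
after 11 — crash(0): n0:✗back/v1/[x]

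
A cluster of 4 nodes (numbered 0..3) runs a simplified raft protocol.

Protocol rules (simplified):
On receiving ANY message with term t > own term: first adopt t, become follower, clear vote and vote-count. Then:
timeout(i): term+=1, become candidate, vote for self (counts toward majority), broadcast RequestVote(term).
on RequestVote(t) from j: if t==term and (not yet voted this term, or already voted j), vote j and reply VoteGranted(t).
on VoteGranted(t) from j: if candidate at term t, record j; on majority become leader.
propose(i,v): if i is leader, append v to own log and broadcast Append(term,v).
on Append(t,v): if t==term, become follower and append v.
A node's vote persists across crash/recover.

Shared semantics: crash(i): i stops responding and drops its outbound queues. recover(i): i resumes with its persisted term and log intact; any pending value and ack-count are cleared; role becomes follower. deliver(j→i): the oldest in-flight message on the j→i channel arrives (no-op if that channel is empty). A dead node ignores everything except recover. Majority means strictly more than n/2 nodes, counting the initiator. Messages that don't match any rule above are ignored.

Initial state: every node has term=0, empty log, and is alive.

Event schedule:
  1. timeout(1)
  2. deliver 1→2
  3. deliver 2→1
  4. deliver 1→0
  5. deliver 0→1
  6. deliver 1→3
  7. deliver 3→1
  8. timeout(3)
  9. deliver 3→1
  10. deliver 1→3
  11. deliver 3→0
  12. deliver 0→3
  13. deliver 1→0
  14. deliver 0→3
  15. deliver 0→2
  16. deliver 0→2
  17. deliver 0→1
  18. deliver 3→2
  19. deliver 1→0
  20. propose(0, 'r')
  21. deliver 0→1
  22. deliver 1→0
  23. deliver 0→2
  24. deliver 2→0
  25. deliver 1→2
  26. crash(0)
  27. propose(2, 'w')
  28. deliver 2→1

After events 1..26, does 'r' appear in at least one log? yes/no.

[1] timeout(1) → N1(cand t1 [-])
[2] deliver 1→2 → N2(foll t1 [-])
[3] deliver 2→1 → ∅
[4] deliver 1→0 → N0(foll t1 [-])
[5] deliver 0→1 → N1(lead t1 [-])
[6] deliver 1→3 → N3(foll t1 [-])
[7] deliver 3→1 → ∅
[8] timeout(3) → N3(cand t2 [-])
[9] deliver 3→1 → N1(foll t2 [-])
[10] deliver 1→3 → ∅
[11] deliver 3→0 → N0(foll t2 [-])
[12] deliver 0→3 → N3(lead t2 [-])
[13] deliver 1→0 → ∅
[14] deliver 0→3 → ∅
[15] deliver 0→2 → ∅
[16] deliver 0→2 → ∅
[17] deliver 0→1 → ∅
[18] deliver 3→2 → N2(foll t2 [-])
[19] deliver 1→0 → ∅
[20] propose(0,'r') → ∅
[21] deliver 0→1 → ∅
[22] deliver 1→0 → ∅
[23] deliver 0→2 → ∅
[24] deliver 2→0 → ∅
[25] deliver 1→2 → ∅
[26] crash(0) → N0(✗foll t2 [-])

no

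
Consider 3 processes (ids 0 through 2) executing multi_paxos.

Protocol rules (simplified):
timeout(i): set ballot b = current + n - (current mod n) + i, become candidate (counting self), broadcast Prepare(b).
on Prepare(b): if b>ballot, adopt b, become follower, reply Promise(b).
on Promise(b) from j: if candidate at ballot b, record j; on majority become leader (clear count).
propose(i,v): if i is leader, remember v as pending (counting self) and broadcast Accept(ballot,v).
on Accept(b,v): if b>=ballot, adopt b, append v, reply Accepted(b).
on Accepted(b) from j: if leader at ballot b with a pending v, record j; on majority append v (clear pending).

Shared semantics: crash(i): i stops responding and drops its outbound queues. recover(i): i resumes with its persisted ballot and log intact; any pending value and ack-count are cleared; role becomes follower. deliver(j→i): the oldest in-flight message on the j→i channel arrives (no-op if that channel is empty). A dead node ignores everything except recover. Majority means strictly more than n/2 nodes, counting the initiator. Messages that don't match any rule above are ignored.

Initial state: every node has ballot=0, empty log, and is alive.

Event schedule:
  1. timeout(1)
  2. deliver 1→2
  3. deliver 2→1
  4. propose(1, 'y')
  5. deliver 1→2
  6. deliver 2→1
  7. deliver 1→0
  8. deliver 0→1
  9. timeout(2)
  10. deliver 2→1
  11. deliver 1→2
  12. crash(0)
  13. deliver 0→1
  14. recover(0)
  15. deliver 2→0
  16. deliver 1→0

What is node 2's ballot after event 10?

8

e1 timeout(1): 1[cand,b=4,-]
e2 deliver 1→2: 2[foll,b=4,-]
e3 deliver 2→1: 1[lead,b=4,-]
e4 propose(1,'y'): ·
e5 deliver 1→2: 2[foll,b=4,y]
e6 deliver 2→1: 1[lead,b=4,y]
e7 deliver 1→0: 0[foll,b=4,-]
e8 deliver 0→1: ·
e9 timeout(2): 2[cand,b=8,y]
e10 deliver 2→1: 1[foll,b=8,y]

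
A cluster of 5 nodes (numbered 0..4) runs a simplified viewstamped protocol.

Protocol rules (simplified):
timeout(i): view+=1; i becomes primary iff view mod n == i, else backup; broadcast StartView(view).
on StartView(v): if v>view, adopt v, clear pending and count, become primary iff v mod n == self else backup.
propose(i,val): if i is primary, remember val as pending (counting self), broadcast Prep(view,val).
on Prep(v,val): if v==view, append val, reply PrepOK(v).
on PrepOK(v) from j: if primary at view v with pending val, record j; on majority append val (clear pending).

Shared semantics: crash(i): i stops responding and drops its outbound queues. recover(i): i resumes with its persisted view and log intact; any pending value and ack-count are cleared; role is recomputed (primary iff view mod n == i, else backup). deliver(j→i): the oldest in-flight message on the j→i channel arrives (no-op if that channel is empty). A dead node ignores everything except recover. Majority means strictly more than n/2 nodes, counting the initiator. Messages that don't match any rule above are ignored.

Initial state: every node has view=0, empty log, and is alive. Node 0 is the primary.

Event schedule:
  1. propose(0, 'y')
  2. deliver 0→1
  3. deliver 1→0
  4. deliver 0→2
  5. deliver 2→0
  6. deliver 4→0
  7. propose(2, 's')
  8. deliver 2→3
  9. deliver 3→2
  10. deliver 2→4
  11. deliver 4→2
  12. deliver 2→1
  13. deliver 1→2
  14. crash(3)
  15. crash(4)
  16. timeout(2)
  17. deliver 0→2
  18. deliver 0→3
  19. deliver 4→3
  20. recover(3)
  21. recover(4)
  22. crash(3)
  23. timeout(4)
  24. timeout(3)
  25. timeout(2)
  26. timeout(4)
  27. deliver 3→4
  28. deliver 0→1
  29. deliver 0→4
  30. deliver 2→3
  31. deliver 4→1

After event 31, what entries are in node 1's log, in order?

[1] propose(0,'y') → ∅
[2] deliver 0→1 → N1(back v0 [y])
[3] deliver 1→0 → ∅
[4] deliver 0→2 → N2(back v0 [y])
[5] deliver 2→0 → N0(prim v0 [y])
[6] deliver 4→0 → ∅
[7] propose(2,'s') → ∅
[8] deliver 2→3 → ∅
[9] deliver 3→2 → ∅
[10] deliver 2→4 → ∅
[11] deliver 4→2 → ∅
[12] deliver 2→1 → ∅
[13] deliver 1→2 → ∅
[14] crash(3) → N3(✗back v0 [-])
[15] crash(4) → N4(✗back v0 [-])
[16] timeout(2) → N2(back v1 [y])
[17] deliver 0→2 → ∅
[18] deliver 0→3 → ∅
[19] deliver 4→3 → ∅
[20] recover(3) → N3(back v0 [-])
[21] recover(4) → N4(back v0 [-])
[22] crash(3) → N3(✗back v0 [-])
[23] timeout(4) → N4(back v1 [-])
[24] timeout(3) → ∅
[25] timeout(2) → N2(prim v2 [y])
[26] timeout(4) → N4(back v2 [-])
[27] deliver 3→4 → ∅
[28] deliver 0→1 → ∅
[29] deliver 0→4 → ∅
[30] deliver 2→3 → ∅
[31] deliver 4→1 → N1(prim v1 [y])

y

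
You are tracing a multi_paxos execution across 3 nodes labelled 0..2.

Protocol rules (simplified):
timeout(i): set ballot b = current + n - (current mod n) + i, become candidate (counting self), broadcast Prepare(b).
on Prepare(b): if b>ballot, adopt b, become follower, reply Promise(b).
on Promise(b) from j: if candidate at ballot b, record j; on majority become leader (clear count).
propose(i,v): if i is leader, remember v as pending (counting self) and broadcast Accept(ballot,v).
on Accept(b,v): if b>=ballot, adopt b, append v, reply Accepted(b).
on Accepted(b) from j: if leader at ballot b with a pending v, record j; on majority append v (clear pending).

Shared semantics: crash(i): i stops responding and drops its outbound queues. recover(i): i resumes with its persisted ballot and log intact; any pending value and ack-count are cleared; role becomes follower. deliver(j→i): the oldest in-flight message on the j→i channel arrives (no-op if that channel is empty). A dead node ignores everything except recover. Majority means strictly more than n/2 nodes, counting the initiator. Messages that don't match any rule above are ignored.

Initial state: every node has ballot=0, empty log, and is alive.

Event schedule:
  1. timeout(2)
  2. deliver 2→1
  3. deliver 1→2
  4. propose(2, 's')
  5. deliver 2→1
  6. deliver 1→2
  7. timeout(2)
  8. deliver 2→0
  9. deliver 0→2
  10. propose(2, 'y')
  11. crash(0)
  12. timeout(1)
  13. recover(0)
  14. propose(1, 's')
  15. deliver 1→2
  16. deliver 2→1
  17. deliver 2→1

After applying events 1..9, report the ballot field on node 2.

8

[1] timeout(2) → N2(cand b5 [-])
[2] deliver 2→1 → N1(foll b5 [-])
[3] deliver 1→2 → N2(lead b5 [-])
[4] propose(2,'s') → ∅
[5] deliver 2→1 → N1(foll b5 [s])
[6] deliver 1→2 → N2(lead b5 [s])
[7] timeout(2) → N2(cand b8 [s])
[8] deliver 2→0 → N0(foll b5 [-])
[9] deliver 0→2 → ∅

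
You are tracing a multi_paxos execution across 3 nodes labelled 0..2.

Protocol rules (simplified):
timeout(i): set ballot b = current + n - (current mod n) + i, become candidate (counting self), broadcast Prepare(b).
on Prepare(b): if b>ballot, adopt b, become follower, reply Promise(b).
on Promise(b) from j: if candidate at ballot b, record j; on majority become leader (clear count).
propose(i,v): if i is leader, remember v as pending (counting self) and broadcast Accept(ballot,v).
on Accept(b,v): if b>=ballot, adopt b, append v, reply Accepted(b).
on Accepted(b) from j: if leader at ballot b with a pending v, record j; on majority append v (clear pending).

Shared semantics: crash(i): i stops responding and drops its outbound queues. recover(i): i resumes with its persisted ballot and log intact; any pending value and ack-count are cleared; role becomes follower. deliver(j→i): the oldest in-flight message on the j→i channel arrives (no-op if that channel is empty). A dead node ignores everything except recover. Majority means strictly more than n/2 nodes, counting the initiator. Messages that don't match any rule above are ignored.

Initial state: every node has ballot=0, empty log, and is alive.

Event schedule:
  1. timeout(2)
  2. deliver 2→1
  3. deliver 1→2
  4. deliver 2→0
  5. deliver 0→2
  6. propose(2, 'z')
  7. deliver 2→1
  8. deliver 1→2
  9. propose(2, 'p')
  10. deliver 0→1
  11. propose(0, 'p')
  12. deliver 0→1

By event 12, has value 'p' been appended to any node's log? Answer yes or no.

[1] timeout(2) → N2(cand b5 [-])
[2] deliver 2→1 → N1(foll b5 [-])
[3] deliver 1→2 → N2(lead b5 [-])
[4] deliver 2→0 → N0(foll b5 [-])
[5] deliver 0→2 → ∅
[6] propose(2,'z') → ∅
[7] deliver 2→1 → N1(foll b5 [z])
[8] deliver 1→2 → N2(lead b5 [z])
[9] propose(2,'p') → ∅
[10] deliver 0→1 → ∅
[11] propose(0,'p') → ∅
[12] deliver 0→1 → ∅

no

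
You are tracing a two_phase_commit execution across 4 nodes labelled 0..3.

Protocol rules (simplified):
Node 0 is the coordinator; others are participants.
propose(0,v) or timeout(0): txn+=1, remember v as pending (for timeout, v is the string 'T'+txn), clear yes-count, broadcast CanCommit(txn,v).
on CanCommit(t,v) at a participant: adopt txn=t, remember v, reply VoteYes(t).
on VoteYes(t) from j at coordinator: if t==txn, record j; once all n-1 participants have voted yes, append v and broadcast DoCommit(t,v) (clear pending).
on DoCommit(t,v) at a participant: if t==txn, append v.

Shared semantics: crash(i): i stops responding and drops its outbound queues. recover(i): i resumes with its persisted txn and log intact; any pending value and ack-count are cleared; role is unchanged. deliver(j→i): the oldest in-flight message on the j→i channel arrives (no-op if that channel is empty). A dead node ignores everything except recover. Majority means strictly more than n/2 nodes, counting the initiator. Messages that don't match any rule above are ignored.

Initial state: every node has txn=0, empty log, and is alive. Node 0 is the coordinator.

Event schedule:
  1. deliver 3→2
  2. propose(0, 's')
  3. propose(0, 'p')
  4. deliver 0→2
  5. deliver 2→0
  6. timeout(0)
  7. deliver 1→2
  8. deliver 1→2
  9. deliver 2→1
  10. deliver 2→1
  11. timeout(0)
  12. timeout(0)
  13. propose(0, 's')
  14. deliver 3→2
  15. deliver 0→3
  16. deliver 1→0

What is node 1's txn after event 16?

after 1 — deliver 3→2: ·
after 2 — propose(0,'s'): n0:coor/t1/[-]
after 3 — propose(0,'p'): n0:coor/t2/[-]
after 4 — deliver 0→2: n2:part/t1/[-]
after 5 — deliver 2→0: ·
after 6 — timeout(0): n0:coor/t3/[-]
after 7 — deliver 1→2: ·
after 8 — deliver 1→2: ·
after 9 — deliver 2→1: ·
after 10 — deliver 2→1: ·
after 11 — timeout(0): n0:coor/t4/[-]
after 12 — timeout(0): n0:coor/t5/[-]
after 13 — propose(0,'s'): n0:coor/t6/[-]
after 14 — deliver 3→2: ·
after 15 — deliver 0→3: n3:part/t1/[-]
after 16 — deliver 1→0: ·

0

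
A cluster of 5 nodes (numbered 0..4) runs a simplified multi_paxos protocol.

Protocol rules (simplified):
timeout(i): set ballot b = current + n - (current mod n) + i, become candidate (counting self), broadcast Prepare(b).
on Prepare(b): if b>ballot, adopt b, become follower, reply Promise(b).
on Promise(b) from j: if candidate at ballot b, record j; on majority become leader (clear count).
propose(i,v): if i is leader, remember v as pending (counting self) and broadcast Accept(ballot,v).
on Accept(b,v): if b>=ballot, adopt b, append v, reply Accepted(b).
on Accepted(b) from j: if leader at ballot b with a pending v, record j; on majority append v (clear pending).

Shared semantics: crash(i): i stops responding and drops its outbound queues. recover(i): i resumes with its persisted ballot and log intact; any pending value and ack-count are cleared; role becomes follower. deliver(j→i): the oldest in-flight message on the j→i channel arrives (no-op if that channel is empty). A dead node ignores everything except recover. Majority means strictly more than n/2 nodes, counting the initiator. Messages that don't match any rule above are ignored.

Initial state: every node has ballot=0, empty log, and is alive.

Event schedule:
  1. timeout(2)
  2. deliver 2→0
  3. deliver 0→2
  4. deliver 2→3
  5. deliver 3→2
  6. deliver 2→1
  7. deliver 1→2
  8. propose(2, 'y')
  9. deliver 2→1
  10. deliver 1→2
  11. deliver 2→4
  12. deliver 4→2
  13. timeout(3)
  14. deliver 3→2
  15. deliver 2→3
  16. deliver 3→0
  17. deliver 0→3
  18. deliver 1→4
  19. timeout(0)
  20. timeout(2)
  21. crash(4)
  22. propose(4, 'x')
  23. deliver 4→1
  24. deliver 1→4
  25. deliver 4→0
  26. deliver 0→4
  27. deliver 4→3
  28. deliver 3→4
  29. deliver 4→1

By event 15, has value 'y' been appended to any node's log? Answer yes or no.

yes

e1 timeout(2): 2[cand,b=7,-]
e2 deliver 2→0: 0[foll,b=7,-]
e3 deliver 0→2: ·
e4 deliver 2→3: 3[foll,b=7,-]
e5 deliver 3→2: 2[lead,b=7,-]
e6 deliver 2→1: 1[foll,b=7,-]
e7 deliver 1→2: ·
e8 propose(2,'y'): ·
e9 deliver 2→1: 1[foll,b=7,y]
e10 deliver 1→2: ·
e11 deliver 2→4: 4[foll,b=7,-]
e12 deliver 4→2: ·
e13 timeout(3): 3[cand,b=13,-]
e14 deliver 3→2: 2[foll,b=13,-]
e15 deliver 2→3: ·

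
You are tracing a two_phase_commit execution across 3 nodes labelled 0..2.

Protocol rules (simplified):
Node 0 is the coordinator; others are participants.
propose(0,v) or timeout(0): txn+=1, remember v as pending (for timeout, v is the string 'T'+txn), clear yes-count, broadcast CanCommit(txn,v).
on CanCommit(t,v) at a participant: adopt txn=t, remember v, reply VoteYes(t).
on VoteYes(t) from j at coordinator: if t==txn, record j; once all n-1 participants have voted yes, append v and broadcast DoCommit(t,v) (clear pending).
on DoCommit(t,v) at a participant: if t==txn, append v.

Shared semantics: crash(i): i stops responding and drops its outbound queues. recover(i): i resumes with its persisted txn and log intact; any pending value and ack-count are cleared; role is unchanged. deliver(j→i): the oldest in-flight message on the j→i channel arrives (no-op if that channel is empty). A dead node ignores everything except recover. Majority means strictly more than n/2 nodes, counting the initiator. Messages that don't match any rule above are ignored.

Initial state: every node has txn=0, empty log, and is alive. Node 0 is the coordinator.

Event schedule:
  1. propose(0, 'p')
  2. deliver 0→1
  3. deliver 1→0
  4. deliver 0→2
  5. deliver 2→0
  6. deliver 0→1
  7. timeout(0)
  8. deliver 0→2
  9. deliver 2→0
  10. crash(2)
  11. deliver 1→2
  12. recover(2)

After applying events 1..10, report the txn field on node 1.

1

1. propose(0,'p'):  <0:coor t1 ->
2. deliver 0→1:  <1:part t1 ->
3. deliver 1→0:  nop
4. deliver 0→2:  <2:part t1 ->
5. deliver 2→0:  <0:coor t1 p>
6. deliver 0→1:  <1:part t1 p>
7. timeout(0):  <0:coor t2 p>
8. deliver 0→2:  <2:part t1 p>
9. deliver 2→0:  nop
10. crash(2):  <2:✗part t1 p>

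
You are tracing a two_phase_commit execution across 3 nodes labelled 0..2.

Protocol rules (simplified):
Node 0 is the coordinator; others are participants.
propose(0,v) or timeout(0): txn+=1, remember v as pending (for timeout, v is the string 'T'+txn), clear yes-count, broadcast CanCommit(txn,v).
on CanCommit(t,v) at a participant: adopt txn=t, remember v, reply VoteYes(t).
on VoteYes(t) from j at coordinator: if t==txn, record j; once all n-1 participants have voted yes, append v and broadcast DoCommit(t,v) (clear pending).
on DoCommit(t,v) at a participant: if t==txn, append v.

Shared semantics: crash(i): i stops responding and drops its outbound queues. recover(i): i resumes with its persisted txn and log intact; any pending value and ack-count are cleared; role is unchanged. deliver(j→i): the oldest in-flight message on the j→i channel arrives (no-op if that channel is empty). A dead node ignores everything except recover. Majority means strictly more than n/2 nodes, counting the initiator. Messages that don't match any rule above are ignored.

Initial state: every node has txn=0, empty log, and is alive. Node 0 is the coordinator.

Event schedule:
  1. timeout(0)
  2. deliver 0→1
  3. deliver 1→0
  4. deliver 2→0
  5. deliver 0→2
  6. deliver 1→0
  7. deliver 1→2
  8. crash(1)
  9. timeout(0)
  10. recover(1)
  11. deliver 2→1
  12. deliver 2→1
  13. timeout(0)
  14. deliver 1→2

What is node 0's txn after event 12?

step 1 timeout(0): 0={coor,t=1,log=-}
step 2 deliver 0→1: 1={part,t=1,log=-}
step 3 deliver 1→0: —
step 4 deliver 2→0: —
step 5 deliver 0→2: 2={part,t=1,log=-}
step 6 deliver 1→0: —
step 7 deliver 1→2: —
step 8 crash(1): 1={✗part,t=1,log=-}
step 9 timeout(0): 0={coor,t=2,log=-}
step 10 recover(1): 1={part,t=1,log=-}
step 11 deliver 2→1: —
step 12 deliver 2→1: —

2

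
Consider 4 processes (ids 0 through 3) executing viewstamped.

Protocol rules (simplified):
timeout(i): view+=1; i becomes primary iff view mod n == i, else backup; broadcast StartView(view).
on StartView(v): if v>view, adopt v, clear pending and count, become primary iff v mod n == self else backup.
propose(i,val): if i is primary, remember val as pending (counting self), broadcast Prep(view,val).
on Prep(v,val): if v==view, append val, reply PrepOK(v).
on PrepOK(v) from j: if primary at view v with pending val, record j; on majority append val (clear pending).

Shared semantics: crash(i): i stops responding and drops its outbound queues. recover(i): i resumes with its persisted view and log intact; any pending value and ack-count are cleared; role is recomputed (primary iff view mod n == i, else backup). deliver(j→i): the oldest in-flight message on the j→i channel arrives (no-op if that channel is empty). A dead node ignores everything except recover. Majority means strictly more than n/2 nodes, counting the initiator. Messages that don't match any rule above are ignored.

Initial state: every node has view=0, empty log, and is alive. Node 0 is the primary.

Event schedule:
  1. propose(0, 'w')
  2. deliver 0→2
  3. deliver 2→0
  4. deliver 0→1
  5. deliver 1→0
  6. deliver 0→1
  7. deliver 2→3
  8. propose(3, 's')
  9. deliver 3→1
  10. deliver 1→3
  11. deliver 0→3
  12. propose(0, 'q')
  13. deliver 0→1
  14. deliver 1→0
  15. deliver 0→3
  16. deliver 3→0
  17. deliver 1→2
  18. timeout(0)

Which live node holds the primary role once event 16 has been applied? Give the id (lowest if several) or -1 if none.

0

step 1 propose(0,'w'): —
step 2 deliver 0→2: 2={back,v=0,log=w}
step 3 deliver 2→0: —
step 4 deliver 0→1: 1={back,v=0,log=w}
step 5 deliver 1→0: 0={prim,v=0,log=w}
step 6 deliver 0→1: —
step 7 deliver 2→3: —
step 8 propose(3,'s'): —
step 9 deliver 3→1: —
step 10 deliver 1→3: —
step 11 deliver 0→3: 3={back,v=0,log=w}
step 12 propose(0,'q'): —
step 13 deliver 0→1: 1={back,v=0,log=w,q}
step 14 deliver 1→0: —
step 15 deliver 0→3: 3={back,v=0,log=w,q}
step 16 deliver 3→0: 0={prim,v=0,log=w,q}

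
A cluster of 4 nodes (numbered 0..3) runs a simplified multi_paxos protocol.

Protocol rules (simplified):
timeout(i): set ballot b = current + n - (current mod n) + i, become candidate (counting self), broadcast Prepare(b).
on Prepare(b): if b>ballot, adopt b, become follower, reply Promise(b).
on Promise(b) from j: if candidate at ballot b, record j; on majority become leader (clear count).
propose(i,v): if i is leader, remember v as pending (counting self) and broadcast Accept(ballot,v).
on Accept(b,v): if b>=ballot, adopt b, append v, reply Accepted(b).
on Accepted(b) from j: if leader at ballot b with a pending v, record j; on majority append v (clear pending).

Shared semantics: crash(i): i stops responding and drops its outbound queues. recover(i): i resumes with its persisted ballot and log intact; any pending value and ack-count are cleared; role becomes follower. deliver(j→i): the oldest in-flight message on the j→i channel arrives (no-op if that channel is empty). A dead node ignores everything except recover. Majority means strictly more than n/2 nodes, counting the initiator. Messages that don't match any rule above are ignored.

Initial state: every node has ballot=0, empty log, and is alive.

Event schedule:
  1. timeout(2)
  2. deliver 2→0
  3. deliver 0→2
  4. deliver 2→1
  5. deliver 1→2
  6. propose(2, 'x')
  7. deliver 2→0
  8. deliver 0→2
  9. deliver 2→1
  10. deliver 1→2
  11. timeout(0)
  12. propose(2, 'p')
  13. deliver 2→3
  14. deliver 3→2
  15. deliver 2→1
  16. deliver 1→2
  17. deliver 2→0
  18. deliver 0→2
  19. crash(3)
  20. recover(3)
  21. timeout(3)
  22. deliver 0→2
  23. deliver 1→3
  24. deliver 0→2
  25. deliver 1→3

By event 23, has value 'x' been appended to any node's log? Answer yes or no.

[1] timeout(2) → N2(cand b6 [-])
[2] deliver 2→0 → N0(foll b6 [-])
[3] deliver 0→2 → ∅
[4] deliver 2→1 → N1(foll b6 [-])
[5] deliver 1→2 → N2(lead b6 [-])
[6] propose(2,'x') → ∅
[7] deliver 2→0 → N0(foll b6 [x])
[8] deliver 0→2 → ∅
[9] deliver 2→1 → N1(foll b6 [x])
[10] deliver 1→2 → N2(lead b6 [x])
[11] timeout(0) → N0(cand b8 [x])
[12] propose(2,'p') → ∅
[13] deliver 2→3 → N3(foll b6 [-])
[14] deliver 3→2 → ∅
[15] deliver 2→1 → N1(foll b6 [x,p])
[16] deliver 1→2 → ∅
[17] deliver 2→0 → ∅
[18] deliver 0→2 → N2(foll b8 [x])
[19] crash(3) → N3(✗foll b6 [-])
[20] recover(3) → N3(foll b6 [-])
[21] timeout(3) → N3(cand b11 [-])
[22] deliver 0→2 → ∅
[23] deliver 1→3 → ∅

yes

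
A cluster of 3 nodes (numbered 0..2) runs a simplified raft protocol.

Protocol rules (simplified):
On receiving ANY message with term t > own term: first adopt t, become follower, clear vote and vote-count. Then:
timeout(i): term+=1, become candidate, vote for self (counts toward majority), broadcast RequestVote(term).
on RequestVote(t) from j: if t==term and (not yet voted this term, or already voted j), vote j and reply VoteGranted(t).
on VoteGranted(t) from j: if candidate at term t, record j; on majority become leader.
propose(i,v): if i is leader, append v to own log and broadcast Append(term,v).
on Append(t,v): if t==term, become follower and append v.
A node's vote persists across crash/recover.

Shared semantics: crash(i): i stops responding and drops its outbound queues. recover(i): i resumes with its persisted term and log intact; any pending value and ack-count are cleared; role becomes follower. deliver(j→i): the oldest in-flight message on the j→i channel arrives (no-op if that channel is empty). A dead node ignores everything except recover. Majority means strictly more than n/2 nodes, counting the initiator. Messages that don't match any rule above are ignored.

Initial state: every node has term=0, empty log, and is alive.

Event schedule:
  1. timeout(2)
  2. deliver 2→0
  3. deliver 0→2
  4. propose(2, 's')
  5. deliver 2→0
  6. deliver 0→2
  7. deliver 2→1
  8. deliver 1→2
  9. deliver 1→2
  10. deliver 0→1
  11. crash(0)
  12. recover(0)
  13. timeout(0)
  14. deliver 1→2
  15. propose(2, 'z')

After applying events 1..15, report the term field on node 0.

2

1. timeout(2):  <2:cand t1 ->
2. deliver 2→0:  <0:foll t1 ->
3. deliver 0→2:  <2:lead t1 ->
4. propose(2,'s'):  <2:lead t1 s>
5. deliver 2→0:  <0:foll t1 s>
6. deliver 0→2:  nop
7. deliver 2→1:  <1:foll t1 ->
8. deliver 1→2:  nop
9. deliver 1→2:  nop
10. deliver 0→1:  nop
11. crash(0):  <0:✗foll t1 s>
12. recover(0):  <0:foll t1 s>
13. timeout(0):  <0:cand t2 s>
14. deliver 1→2:  nop
15. propose(2,'z'):  <2:lead t1 s,z>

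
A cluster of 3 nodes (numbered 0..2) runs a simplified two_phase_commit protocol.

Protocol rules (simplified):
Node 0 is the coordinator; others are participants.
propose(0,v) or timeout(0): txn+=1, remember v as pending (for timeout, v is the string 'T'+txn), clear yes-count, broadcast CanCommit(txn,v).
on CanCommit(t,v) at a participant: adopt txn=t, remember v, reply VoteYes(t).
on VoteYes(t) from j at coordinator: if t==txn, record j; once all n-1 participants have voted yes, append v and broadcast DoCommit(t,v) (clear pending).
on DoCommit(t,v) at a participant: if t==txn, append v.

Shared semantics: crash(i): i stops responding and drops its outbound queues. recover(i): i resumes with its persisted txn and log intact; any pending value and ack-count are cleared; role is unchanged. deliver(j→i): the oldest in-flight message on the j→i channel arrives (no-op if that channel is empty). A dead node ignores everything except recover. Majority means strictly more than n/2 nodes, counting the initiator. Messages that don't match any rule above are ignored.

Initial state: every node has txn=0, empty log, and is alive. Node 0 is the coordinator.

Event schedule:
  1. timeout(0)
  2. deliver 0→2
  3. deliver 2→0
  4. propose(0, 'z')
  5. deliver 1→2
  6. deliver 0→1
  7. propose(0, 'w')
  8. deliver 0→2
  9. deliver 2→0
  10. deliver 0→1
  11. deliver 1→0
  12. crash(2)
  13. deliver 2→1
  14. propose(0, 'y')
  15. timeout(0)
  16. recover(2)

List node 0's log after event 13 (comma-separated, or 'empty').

[1] timeout(0) → N0(coor t1 [-])
[2] deliver 0→2 → N2(part t1 [-])
[3] deliver 2→0 → ∅
[4] propose(0,'z') → N0(coor t2 [-])
[5] deliver 1→2 → ∅
[6] deliver 0→1 → N1(part t1 [-])
[7] propose(0,'w') → N0(coor t3 [-])
[8] deliver 0→2 → N2(part t2 [-])
[9] deliver 2→0 → ∅
[10] deliver 0→1 → N1(part t2 [-])
[11] deliver 1→0 → ∅
[12] crash(2) → N2(✗part t2 [-])
[13] deliver 2→1 → ∅

empty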